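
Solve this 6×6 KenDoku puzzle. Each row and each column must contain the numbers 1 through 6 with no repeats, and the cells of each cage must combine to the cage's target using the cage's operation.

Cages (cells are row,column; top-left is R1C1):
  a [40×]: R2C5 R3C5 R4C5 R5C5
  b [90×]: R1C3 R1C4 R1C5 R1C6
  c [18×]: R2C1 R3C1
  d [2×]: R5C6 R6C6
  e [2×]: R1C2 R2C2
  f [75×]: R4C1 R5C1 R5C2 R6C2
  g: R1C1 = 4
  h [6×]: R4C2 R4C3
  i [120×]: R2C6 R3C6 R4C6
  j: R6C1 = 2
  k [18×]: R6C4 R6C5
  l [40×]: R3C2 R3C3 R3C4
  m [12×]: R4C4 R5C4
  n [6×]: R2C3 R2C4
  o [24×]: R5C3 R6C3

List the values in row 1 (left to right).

4 2 5 1 6 3

Cage g is a single given cell; hence R1C1 = 4.
Cage j is given, which forces R6C1 = 2.
2 is placed in row 6; hence R6C6 = 1.
1 is placed in column 6; hence R5C6 = 2.
In row 1, 2 can only go at R1C2, so R1C2 = 2.
Column 2 now contains 2; hence R2C2 = 1.
In row 3, 1 can only go at R3C5, so R3C5 = 1.
In row 3, 3 can only go at R3C1, so R3C1 = 3.
Column 1 already has 3; hence R2C1 = 6.
Row 3 needs a 6, and only R3C6 is open for it.
The only place for 6 in row 4 is R4C2.
The two cells of cage h must have product 6, which forces R4C3 = 1.
The 4 cells of cage b must have product 90, so R1C4 = 1.
Row 4 already has 1, leaving R4C1 = 5.
5 is placed in row 4, which forces R4C6 = 4.
The 4 cells of cage f must have product 75, leaving R5C1 = 1.
4 is placed in column 6, so R2C6 = 5.
Row 4 already has 4, which forces R4C5 = 2.
Column 6 already has 5, so R1C6 = 3.
Row 2 now contains 5, so R2C5 = 4.
Row 4 now contains 2, which forces R4C4 = 3.
Cage m's pair has product 12, leaving R5C4 = 4.
Cage a has product 40, leaving R5C5 = 5.
3 is placed in column 4, leaving R6C4 = 6.
Row 6 already has 6; hence R6C5 = 3.
The 4 cells of cage b must have product 90, so R1C3 = 5.
Column 5 already has 5, so R1C5 = 6.
Cage n's pair has product 6, leaving R2C3 = 3.
3 is placed in column 4, which forces R2C4 = 2.
Column 4 now contains 2, which forces R3C4 = 5.
5 is placed in row 5, so R5C2 = 3.
4 is placed in row 5, leaving R5C3 = 6.
3 is placed in row 6, so R6C2 = 5.
Row 6 already has 6, which forces R6C3 = 4.
Row 3 now contains 5, which forces R3C2 = 4.
Column 3 now contains 4, so R3C3 = 2.
Completed grid: 4 2 5 1 6 3 / 6 1 3 2 4 5 / 3 4 2 5 1 6 / 5 6 1 3 2 4 / 1 3 6 4 5 2 / 2 5 4 6 3 1.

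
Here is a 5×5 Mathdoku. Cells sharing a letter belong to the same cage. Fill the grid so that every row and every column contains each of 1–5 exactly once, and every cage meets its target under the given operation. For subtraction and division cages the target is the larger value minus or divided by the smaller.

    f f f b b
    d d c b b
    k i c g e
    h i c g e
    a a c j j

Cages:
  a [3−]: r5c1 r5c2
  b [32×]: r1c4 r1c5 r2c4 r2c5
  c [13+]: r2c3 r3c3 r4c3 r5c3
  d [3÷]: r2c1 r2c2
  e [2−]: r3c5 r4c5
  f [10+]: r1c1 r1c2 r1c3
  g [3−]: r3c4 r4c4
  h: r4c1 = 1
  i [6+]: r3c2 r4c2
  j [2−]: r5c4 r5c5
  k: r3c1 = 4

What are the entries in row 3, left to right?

4 2 1 5 3

K is a freebie, so r3c1 = 4.
Cage h is a single given cell, so r4c1 = 1.
1 is placed in column 1, so r2c1 = 3.
Cage d's pair has quotient 3, so r2c2 = 1.
Column 2 now contains 1, which forces r3c2 = 2.
2 is placed in column 2, leaving r5c2 = 5.
Column 2 already has 5, leaving r4c2 = 4.
Row 4 now contains 4, leaving r4c4 = 2.
5 is placed in row 5, so r5c1 = 2.
Column 1 now contains 2, leaving r1c1 = 5.
Column 2 now contains 4; hence r1c2 = 3.
Cage f needs sum 10, which forces r1c3 = 2.
Cage b has product 32, which forces r1c4 = 1.
Cage b needs product 32, leaving r1c5 = 4.
Column 4 now contains 2; hence r2c4 = 4.
Cage b has product 32; hence r2c5 = 2.
Cage g needs two cells with difference 3, which forces r3c4 = 5.
1 is placed in column 4, leaving r5c4 = 3.
3 is placed in row 5, leaving r5c5 = 1.
Row 2 now contains 4; hence r2c3 = 5.
The 4 cells of cage c must have sum 13, which forces r3c3 = 1.
1 is placed in column 5; hence r3c5 = 3.
The 4 cells of cage c must have sum 13, leaving r4c3 = 3.
Cage e needs two cells with difference 2, leaving r4c5 = 5.
1 is placed in row 5, so r5c3 = 4.
The full grid is 5 3 2 1 4 / 3 1 5 4 2 / 4 2 1 5 3 / 1 4 3 2 5 / 2 5 4 3 1.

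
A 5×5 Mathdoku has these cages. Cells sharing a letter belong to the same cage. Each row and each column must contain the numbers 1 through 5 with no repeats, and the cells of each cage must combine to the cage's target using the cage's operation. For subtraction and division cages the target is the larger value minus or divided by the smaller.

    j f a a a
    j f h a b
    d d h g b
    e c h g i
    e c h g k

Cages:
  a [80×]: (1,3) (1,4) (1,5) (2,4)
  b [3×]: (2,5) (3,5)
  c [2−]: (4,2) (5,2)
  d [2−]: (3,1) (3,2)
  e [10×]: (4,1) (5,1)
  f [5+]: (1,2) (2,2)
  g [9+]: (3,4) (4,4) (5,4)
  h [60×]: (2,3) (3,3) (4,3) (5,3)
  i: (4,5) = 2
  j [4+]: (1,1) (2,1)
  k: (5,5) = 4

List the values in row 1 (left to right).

Cage i is a single given cell, leaving (4,5) = 2.
Cage k is given, which forces (5,5) = 4.
Row 4 now contains 2, which forces (4,1) = 5.
Cage e's pair has product 10, leaving (5,1) = 2.
Row 2 needs a 5, and only (2,3) is open for it.
The only place for 4 in column 1 is (3,1).
Cage d needs two cells with difference 2, so (3,2) = 2.
Cage h has product 60, leaving (4,3) = 4.
4 is placed in column 3, which forces (1,3) = 2.
The 4 cells of cage a must have product 80; hence (1,4) = 4.
Cage a needs product 80, leaving (1,5) = 5.
Cage a has product 80; hence (2,4) = 2.
Row 1 now contains 4, so (1,2) = 1.
Cage f's pair has sum 5, which forces (2,2) = 4.
Column 2 already has 1, leaving (4,2) = 3.
Row 4 now contains 3; hence (4,4) = 1.
Column 2 already has 3; hence (5,2) = 5.
Row 5 now contains 5, which forces (5,4) = 3.
1 is placed in row 1, leaving (1,1) = 3.
The two cells of cage j must have sum 4, which forces (2,1) = 1.
Row 2 now contains 1, which forces (2,5) = 3.
The 4 cells of cage h must have product 60, which forces (3,3) = 3.
Column 4 already has 3; hence (3,4) = 5.
3 is placed in column 5, leaving (3,5) = 1.
Row 5 already has 3, which forces (5,3) = 1.
Completed grid: 3 1 2 4 5 / 1 4 5 2 3 / 4 2 3 5 1 / 5 3 4 1 2 / 2 5 1 3 4.

3 1 2 4 5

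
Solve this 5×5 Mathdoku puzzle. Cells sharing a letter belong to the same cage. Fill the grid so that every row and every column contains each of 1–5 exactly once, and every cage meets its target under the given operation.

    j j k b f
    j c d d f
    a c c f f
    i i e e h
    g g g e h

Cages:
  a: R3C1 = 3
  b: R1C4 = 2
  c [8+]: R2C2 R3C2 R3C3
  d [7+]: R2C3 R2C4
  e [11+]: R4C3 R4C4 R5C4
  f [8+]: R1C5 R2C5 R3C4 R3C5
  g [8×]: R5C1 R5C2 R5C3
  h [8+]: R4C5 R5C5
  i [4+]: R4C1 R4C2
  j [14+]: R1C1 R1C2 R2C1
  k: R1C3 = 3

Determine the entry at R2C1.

Cage j has sum 14, leaving R1C1 = 4.
Cage j has sum 14; hence R1C2 = 5.
K is a freebie, which forces R1C3 = 3.
Cage b is given; hence R1C4 = 2.
Row 1 now contains 2; hence R1C5 = 1.
Cage j needs sum 14, which forces R2C1 = 5.
Cage a is a single given cell; hence R3C1 = 3.
Column 4 now contains 2, so R3C4 = 1.
3 is placed in column 1, leaving R4C1 = 1.
1 is placed in row 4, leaving R4C2 = 3.
Row 4 now contains 3, leaving R4C5 = 5.
Column 1 already has 1, so R5C1 = 2.
Column 5 already has 5, so R5C5 = 3.
Cage d needs two cells with sum 7, leaving R2C3 = 4.
Cage d's pair has sum 7, which forces R2C4 = 3.
Row 2 now contains 4, which forces R2C5 = 2.
Column 5 already has 2, which forces R3C5 = 4.
Cage e has sum 11, so R4C3 = 2.
Row 4 already has 5; hence R4C4 = 4.
Column 3 now contains 4, which forces R5C3 = 1.
The 3 cells of cage e must have sum 11, which forces R5C4 = 5.
Row 2 now contains 2, leaving R2C2 = 1.
4 is placed in row 3, which forces R3C2 = 2.
Column 3 now contains 2, which forces R3C3 = 5.
Row 5 now contains 1, which forces R5C2 = 4.
Completed grid: 4 5 3 2 1 / 5 1 4 3 2 / 3 2 5 1 4 / 1 3 2 4 5 / 2 4 1 5 3.

5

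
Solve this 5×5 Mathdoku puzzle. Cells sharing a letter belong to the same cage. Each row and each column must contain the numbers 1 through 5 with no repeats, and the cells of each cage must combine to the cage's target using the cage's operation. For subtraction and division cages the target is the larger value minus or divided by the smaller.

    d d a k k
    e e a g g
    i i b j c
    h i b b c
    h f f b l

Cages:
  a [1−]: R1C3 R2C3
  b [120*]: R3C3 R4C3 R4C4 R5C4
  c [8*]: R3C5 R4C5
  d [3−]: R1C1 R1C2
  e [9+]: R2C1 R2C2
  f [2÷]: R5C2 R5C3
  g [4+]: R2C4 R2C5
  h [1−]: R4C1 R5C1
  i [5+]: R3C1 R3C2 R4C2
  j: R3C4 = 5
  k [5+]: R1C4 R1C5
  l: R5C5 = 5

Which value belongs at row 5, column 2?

Cage j is given; hence R3C4 = 5.
L is a freebie, which forces R5C5 = 5.
The 4 cells of cage b must have product 120, so R4C3 = 5.
In row 2, 2 can only go at R2C3, so R2C3 = 2.
Cage f's pair has quotient 2, leaving R5C2 = 2.
Cage i has sum 5, leaving R3C1 = 1.
Cage i has sum 5, leaving R3C2 = 3.
3 is placed in row 3, leaving R3C3 = 4.
4 is placed in row 3, so R3C5 = 2.
Column 2 now contains 2, leaving R4C2 = 1.
Cage b needs product 120, which forces R4C4 = 2.
Column 5 already has 2, so R4C5 = 4.
4 is placed in column 3, which forces R5C3 = 1.
The two cells of cage d must have difference 3; hence R1C1 = 2.
Cage d needs two cells with difference 3; hence R1C2 = 5.
1 is placed in column 3, so R1C3 = 3.
The two cells of cage k must have sum 5; hence R1C4 = 4.
Cage k's pair has sum 5, so R1C5 = 1.
5 is placed in column 2, leaving R2C2 = 4.
1 is placed in column 5; hence R2C5 = 3.
Row 4 now contains 4, so R4C1 = 3.
Cage h's pair has difference 1; hence R5C1 = 4.
The 4 cells of cage b must have product 120, which forces R5C4 = 3.
Row 2 now contains 4, leaving R2C1 = 5.
Row 2 now contains 3, which forces R2C4 = 1.
Filled in: 2 5 3 4 1 / 5 4 2 1 3 / 1 3 4 5 2 / 3 1 5 2 4 / 4 2 1 3 5.

2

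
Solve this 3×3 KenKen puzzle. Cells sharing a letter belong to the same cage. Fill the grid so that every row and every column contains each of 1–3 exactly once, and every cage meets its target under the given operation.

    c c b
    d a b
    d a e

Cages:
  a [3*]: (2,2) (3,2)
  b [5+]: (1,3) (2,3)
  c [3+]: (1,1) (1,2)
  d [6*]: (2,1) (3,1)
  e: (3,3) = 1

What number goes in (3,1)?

2

Cage e is a single given cell, leaving (3,3) = 1.
Cage a needs two cells with product 3, so (2,2) = 1.
1 is placed in row 3, leaving (3,2) = 3.
Cage c needs two cells with sum 3; hence (1,1) = 1.
Column 2 now contains 1, so (1,2) = 2.
Row 1 now contains 2, leaving (1,3) = 3.
The two cells of cage d must have product 6, leaving (2,1) = 3.
Column 3 now contains 3; hence (2,3) = 2.
3 is placed in row 3, so (3,1) = 2.
The full grid is 1 2 3 / 3 1 2 / 2 3 1.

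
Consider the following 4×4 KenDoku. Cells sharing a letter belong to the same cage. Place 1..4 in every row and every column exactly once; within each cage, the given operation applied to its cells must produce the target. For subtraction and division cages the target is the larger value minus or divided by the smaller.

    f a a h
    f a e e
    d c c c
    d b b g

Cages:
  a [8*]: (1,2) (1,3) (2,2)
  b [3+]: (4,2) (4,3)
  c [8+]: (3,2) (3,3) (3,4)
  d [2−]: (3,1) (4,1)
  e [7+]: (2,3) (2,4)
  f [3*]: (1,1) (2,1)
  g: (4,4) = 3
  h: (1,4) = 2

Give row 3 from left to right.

H is a freebie, which forces (1,4) = 2.
G is a freebie, leaving (4,4) = 3.
The 3 cells of cage a must have product 8, so (2,2) = 2.
The two cells of cage e must have sum 7; hence (2,3) = 3.
3 is placed in column 4; hence (2,4) = 4.
4 is placed in column 4; hence (3,4) = 1.
Column 2 now contains 2, which forces (4,2) = 1.
1 is placed in row 4, so (4,3) = 2.
The two cells of cage f must have product 3, which forces (1,1) = 3.
1 is placed in column 2, which forces (1,2) = 4.
Cage a needs product 8; hence (1,3) = 1.
Row 2 now contains 3, so (2,1) = 1.
The two cells of cage d must have difference 2, which forces (3,1) = 2.
Cage c has sum 8, which forces (3,2) = 3.
1 is placed in row 3, so (3,3) = 4.
Row 4 now contains 2, which forces (4,1) = 4.
The full grid is 3 4 1 2 / 1 2 3 4 / 2 3 4 1 / 4 1 2 3.

2 3 4 1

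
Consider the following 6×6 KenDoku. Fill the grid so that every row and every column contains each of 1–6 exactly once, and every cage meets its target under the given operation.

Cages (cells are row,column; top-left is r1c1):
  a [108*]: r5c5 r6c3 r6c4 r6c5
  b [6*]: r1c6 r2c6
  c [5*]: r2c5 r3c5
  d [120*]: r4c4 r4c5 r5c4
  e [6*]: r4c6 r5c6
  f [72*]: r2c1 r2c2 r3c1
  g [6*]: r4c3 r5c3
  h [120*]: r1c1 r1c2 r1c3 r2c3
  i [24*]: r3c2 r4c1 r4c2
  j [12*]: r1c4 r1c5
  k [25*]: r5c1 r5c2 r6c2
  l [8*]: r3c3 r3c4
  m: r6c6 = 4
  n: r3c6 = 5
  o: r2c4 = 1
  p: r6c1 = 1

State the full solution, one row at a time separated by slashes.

Cage o is a single given cell, leaving r2c4 = 1.
Row 2 now contains 1, which forces r2c5 = 5.
5 is placed in column 5, so r3c5 = 1.
N is a freebie, so r3c6 = 5.
Cage k has product 25, which forces r5c1 = 5.
Cage k has product 25; hence r5c2 = 1.
Cage p is a single given cell, so r6c1 = 1.
The 3 cells of cage k must have product 25, so r6c2 = 5.
Cage m is a single given cell, so r6c6 = 4.
The 4 cells of cage h must have product 120, which forces r1c3 = 5.
Cage d has product 120; hence r4c4 = 5.
The 4 cells of cage a must have product 108; hence r5c5 = 3.
Row 1 needs a 1, and only r1c6 is open for it.
Cage b needs two cells with product 6; hence r2c6 = 6.
Column 6 already has 1, leaving r4c6 = 3.
The two cells of cage e must have product 6, leaving r5c6 = 2.
Cage f needs product 72, leaving r3c1 = 6.
3 is placed in row 4, so r4c3 = 1.
2 is placed in row 5; hence r5c3 = 6.
Row 5 now contains 6; hence r5c4 = 4.
Cage l's pair has product 8, which forces r3c3 = 4.
Column 4 already has 4, leaving r3c4 = 2.
The 3 cells of cage d must have product 120; hence r4c5 = 6.
6 is placed in column 5; hence r6c5 = 2.
Cage j needs two cells with product 12; hence r1c4 = 3.
Column 5 now contains 2, which forces r1c5 = 4.
2 is placed in row 3, so r3c2 = 3.
Row 6 already has 2, which forces r6c3 = 3.
Cage a has product 108, leaving r6c4 = 6.
Row 1 already has 4, which forces r1c1 = 2.
Cage h has product 120, which forces r1c2 = 6.
The 3 cells of cage f must have product 72, leaving r2c1 = 3.
3 is placed in column 2, so r2c2 = 4.
Column 3 already has 3, so r2c3 = 2.
Column 1 now contains 2, leaving r4c1 = 4.
4 is placed in column 2, which forces r4c2 = 2.

2 6 5 3 4 1 / 3 4 2 1 5 6 / 6 3 4 2 1 5 / 4 2 1 5 6 3 / 5 1 6 4 3 2 / 1 5 3 6 2 4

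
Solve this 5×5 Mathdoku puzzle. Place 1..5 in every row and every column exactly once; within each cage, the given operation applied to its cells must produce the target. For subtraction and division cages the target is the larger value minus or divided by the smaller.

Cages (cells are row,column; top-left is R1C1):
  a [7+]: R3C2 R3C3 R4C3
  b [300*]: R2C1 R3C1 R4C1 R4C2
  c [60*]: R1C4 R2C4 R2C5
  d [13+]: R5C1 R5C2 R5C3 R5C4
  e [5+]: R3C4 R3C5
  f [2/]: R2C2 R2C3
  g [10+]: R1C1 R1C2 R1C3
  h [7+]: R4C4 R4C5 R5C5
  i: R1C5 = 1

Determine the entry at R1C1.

Cage i is given, so R1C5 = 1.
Cage b has product 300, leaving R4C2 = 5.
In row 1, 4 can only go at R1C4, so R1C4 = 4.
In row 5, 2 can only go at R5C5, so R5C5 = 2.
Column 1 needs a 1, and only R5C1 is open for it.
In column 1, 2 can only go at R1C1, so R1C1 = 2.
Row 1 now contains 2, leaving R1C2 = 3.
The 3 cells of cage g must have sum 10, so R1C3 = 5.
3 is placed in column 2, so R5C2 = 4.
4 is placed in row 5, so R5C3 = 3.
Row 5 already has 3, which forces R5C4 = 5.
Column 4 already has 5, which forces R2C4 = 3.
Cage c needs product 60; hence R2C5 = 5.
5 is placed in row 2, so R2C1 = 4.
Cage b needs product 300, leaving R3C1 = 5.
Cage b has product 300, leaving R4C1 = 3.
Row 4 already has 3; hence R4C5 = 4.
The 3 cells of cage a must have sum 7; hence R3C3 = 4.
The two cells of cage e must have sum 5, leaving R3C4 = 2.
4 is placed in column 5; hence R3C5 = 3.
The 3 cells of cage h must have sum 7, leaving R4C4 = 1.
Row 3 now contains 2, leaving R3C2 = 1.
Row 4 already has 1; hence R4C3 = 2.
1 is placed in column 2, which forces R2C2 = 2.
Column 3 now contains 2, so R2C3 = 1.
Completed grid: 2 3 5 4 1 / 4 2 1 3 5 / 5 1 4 2 3 / 3 5 2 1 4 / 1 4 3 5 2.

2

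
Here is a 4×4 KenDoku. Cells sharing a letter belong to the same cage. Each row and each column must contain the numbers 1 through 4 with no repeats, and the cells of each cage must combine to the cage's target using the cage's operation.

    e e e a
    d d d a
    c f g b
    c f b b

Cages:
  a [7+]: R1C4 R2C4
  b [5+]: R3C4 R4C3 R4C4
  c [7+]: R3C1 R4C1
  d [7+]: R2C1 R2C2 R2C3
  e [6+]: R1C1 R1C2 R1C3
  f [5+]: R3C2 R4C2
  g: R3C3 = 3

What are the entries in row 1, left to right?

G is a freebie, leaving R3C3 = 3.
Row 3 already has 3, leaving R3C1 = 4.
The two cells of cage c must have sum 7, so R4C1 = 3.
Row 4 now contains 3, leaving R4C4 = 1.
The 3 cells of cage e must have sum 6, so R1C2 = 3.
Row 1 already has 3; hence R1C4 = 4.
4 is placed in column 4, so R2C4 = 3.
Cage f needs two cells with sum 5; hence R3C2 = 1.
1 is placed in column 4; hence R3C4 = 2.
1 is placed in row 4, leaving R4C2 = 4.
1 is placed in row 4; hence R4C3 = 2.
Cage e needs sum 6, leaving R1C1 = 2.
Column 3 now contains 2, leaving R1C3 = 1.
Cage d has sum 7, which forces R2C1 = 1.
4 is placed in column 2; hence R2C2 = 2.
Cage d needs sum 7; hence R2C3 = 4.
Completed grid: 2 3 1 4 / 1 2 4 3 / 4 1 3 2 / 3 4 2 1.

2 3 1 4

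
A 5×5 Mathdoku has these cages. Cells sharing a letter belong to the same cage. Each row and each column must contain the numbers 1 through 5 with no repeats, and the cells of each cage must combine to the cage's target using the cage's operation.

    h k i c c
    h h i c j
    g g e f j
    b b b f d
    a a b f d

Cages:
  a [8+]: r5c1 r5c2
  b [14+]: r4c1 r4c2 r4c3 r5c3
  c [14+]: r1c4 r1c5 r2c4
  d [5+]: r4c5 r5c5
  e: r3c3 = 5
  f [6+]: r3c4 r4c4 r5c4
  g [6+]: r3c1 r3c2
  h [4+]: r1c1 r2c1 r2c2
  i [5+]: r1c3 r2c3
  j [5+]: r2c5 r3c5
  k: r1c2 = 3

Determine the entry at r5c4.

The 3 cells of cage h must have sum 4, leaving r1c1 = 1.
Cage k is a single given cell, so r1c2 = 3.
The 3 cells of cage c must have sum 14; hence r1c4 = 4.
Cage c needs sum 14; hence r1c5 = 5.
Cage h has sum 4, leaving r2c1 = 2.
The 3 cells of cage h must have sum 4, which forces r2c2 = 1.
The 3 cells of cage c must have sum 14, so r2c4 = 5.
Cage e is given, leaving r3c3 = 5.
Column 2 already has 3, which forces r5c2 = 5.
Row 1 already has 4, leaving r1c3 = 2.
Cage i needs two cells with sum 5; hence r2c3 = 3.
3 is placed in row 2, leaving r2c5 = 4.
Row 3 already has 5, so r3c1 = 4.
The two cells of cage g must have sum 6, so r3c2 = 2.
2 is placed in row 3, which forces r3c5 = 1.
Cage b needs sum 14, leaving r4c1 = 5.
2 is placed in column 2, leaving r4c2 = 4.
Row 4 now contains 4, so r4c3 = 1.
Row 5 now contains 5, which forces r5c1 = 3.
Column 3 already has 3, leaving r5c3 = 4.
3 is placed in row 5; hence r5c5 = 2.
Row 3 already has 1, which forces r3c4 = 3.
Cage f needs sum 6, leaving r4c4 = 2.
Column 5 now contains 2, so r4c5 = 3.
Row 5 already has 2, leaving r5c4 = 1.
The full grid is 1 3 2 4 5 / 2 1 3 5 4 / 4 2 5 3 1 / 5 4 1 2 3 / 3 5 4 1 2.

1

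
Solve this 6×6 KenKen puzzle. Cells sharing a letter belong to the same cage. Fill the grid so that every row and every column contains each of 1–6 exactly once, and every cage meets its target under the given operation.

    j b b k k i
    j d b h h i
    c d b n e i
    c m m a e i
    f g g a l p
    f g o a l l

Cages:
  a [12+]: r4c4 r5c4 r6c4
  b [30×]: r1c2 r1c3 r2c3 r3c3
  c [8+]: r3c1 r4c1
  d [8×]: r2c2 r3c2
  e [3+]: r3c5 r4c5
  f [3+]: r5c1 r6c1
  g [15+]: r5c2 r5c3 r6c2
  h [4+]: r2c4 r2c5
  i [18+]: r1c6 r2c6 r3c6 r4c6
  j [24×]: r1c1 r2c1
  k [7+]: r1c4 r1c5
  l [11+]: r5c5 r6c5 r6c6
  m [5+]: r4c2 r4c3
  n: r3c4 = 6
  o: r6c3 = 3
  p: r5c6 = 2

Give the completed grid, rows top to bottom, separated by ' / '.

4 1 6 2 5 3 / 6 2 5 1 3 4 / 3 4 1 6 2 5 / 5 3 2 4 1 6 / 1 5 4 3 6 2 / 2 6 3 5 4 1

N is a freebie, leaving r3c4 = 6.
Cage p is a single given cell, which forces r5c6 = 2.
O is a freebie, leaving r6c3 = 3.
Row 5 now contains 2; hence r5c1 = 1.
The two cells of cage f must have sum 3, which forces r6c1 = 2.
Row 4 needs a 6, and only r4c6 is open for it.
In column 4, 2 can only go at r1c4, so r1c4 = 2.
Cage k needs two cells with sum 7, leaving r1c5 = 5.
Row 2 needs a 6, and only r2c1 is open for it.
Column 1 now contains 6, so r1c1 = 4.
Row 1 already has 4, leaving r1c6 = 3.
Row 1 now contains 3, so r1c2 = 1.
Cage b needs product 30, leaving r1c3 = 6.
The only place for 2 in row 2 is r2c2.
Column 2 already has 2; hence r3c2 = 4.
Row 3 now contains 4, leaving r3c6 = 5.
Column 2 now contains 4, which forces r4c2 = 3.
The 4 cells of cage b must have product 30, so r2c3 = 5.
Column 6 now contains 5, so r2c6 = 4.
Row 3 now contains 5, so r3c1 = 3.
Row 3 now contains 5, so r3c3 = 1.
Row 3 already has 1, so r3c5 = 2.
3 is placed in row 4, leaving r4c1 = 5.
Cage m's pair has sum 5, so r4c3 = 2.
Row 4 now contains 5, leaving r4c4 = 4.
Column 5 now contains 2, leaving r4c5 = 1.
Cage g needs sum 15, which forces r5c3 = 4.
The 3 cells of cage a must have sum 12, so r5c4 = 3.
Row 5 now contains 4, so r5c5 = 6.
Column 4 already has 4, which forces r6c4 = 5.
Column 5 now contains 6, leaving r6c5 = 4.
4 is placed in column 6; hence r6c6 = 1.
Column 4 already has 3; hence r2c4 = 1.
Column 5 now contains 1, so r2c5 = 3.
Row 5 already has 6, so r5c2 = 5.
5 is placed in row 6, leaving r6c2 = 6.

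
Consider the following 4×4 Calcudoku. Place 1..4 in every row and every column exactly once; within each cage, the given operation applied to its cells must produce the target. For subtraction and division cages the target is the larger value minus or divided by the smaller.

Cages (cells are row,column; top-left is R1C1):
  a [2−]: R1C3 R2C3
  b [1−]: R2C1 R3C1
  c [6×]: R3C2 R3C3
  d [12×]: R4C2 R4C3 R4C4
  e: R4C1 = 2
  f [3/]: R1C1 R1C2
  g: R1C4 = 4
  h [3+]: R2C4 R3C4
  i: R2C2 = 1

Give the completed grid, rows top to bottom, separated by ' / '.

1 3 2 4 / 3 1 4 2 / 4 2 3 1 / 2 4 1 3

Cage g is a single given cell, which forces R1C4 = 4.
I is a freebie, so R2C2 = 1.
Row 2 already has 1, leaving R2C4 = 2.
2 is placed in column 4, which forces R3C4 = 1.
Cage e is given, so R4C1 = 2.
1 is placed in column 4, so R4C4 = 3.
The two cells of cage f must have quotient 3, so R1C1 = 1.
1 is placed in column 2, so R1C2 = 3.
Row 1 already has 1; hence R1C3 = 2.
Column 2 already has 3, so R3C2 = 2.
Column 3 already has 2, which forces R3C3 = 3.
3 is placed in row 4, leaving R4C2 = 4.
The 3 cells of cage d must have product 12; hence R4C3 = 1.
The two cells of cage b must have difference 1, so R2C1 = 3.
Column 3 now contains 3; hence R2C3 = 4.
3 is placed in row 3; hence R3C1 = 4.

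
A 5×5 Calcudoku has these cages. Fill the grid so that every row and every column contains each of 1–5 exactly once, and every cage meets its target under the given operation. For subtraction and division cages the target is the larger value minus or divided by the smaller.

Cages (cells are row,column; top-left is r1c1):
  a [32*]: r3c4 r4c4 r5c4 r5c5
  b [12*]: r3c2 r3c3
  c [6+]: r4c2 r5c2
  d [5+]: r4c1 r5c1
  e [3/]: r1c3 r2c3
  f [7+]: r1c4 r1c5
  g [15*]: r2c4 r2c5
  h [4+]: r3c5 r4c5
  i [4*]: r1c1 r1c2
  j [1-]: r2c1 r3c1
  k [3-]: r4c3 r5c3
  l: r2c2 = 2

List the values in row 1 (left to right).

1 4 3 5 2

Cage l is a single given cell, so r2c2 = 2.
Cage a needs product 32, so r5c5 = 4.
In row 2, 4 can only go at r2c1, so r2c1 = 4.
Column 1 now contains 4, which forces r1c1 = 1.
Cage i needs two cells with product 4, leaving r1c2 = 4.
Row 1 already has 1, leaving r1c3 = 3.
3 is placed in column 3, which forces r2c3 = 1.
4 is placed in column 2; hence r3c2 = 3.
3 is placed in column 3, leaving r3c3 = 4.
3 is placed in row 3, so r3c5 = 1.
Column 5 now contains 1, which forces r4c5 = 3.
Cage g's pair has product 15; hence r2c4 = 3.
3 is placed in column 5, so r2c5 = 5.
3 is placed in row 3, which forces r3c1 = 5.
1 is placed in row 3, which forces r3c4 = 2.
3 is placed in row 4, which forces r4c1 = 2.
Row 4 now contains 2, leaving r4c3 = 5.
Cage a needs product 32; hence r4c4 = 4.
The two cells of cage d must have sum 5, which forces r5c1 = 3.
Column 3 already has 5, leaving r5c3 = 2.
Cage a has product 32, which forces r5c4 = 1.
Column 4 now contains 2, so r1c4 = 5.
Column 5 already has 5, so r1c5 = 2.
Row 4 already has 5; hence r4c2 = 1.
1 is placed in row 5; hence r5c2 = 5.
Filled in: 1 4 3 5 2 / 4 2 1 3 5 / 5 3 4 2 1 / 2 1 5 4 3 / 3 5 2 1 4.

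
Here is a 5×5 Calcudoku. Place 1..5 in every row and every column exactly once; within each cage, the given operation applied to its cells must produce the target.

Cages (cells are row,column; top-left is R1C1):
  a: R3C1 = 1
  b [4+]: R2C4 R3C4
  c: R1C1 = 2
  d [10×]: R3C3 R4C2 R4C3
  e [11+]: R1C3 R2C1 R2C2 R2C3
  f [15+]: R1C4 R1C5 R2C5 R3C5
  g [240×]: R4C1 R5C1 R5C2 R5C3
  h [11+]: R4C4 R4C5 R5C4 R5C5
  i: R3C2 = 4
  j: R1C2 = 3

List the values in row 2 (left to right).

5 2 3 1 4

C is a freebie, leaving R1C1 = 2.
Cage j is a single given cell, so R1C2 = 3.
A is a freebie, which forces R3C1 = 1.
I is a freebie; hence R3C2 = 4.
Row 3 already has 1; hence R3C4 = 3.
Cage g has product 240, so R4C1 = 4.
Column 2 now contains 4, so R5C2 = 5.
Column 4 already has 3, which forces R2C4 = 1.
Row 2 now contains 1; hence R2C5 = 4.
5 is placed in row 5, so R5C1 = 3.
The 4 cells of cage g must have product 240; hence R5C3 = 4.
Row 5 already has 4, leaving R5C4 = 2.
Row 5 now contains 2, leaving R5C5 = 1.
Cage e needs sum 11, so R1C3 = 1.
The 4 cells of cage f must have sum 15, leaving R1C4 = 4.
Column 5 now contains 1, which forces R1C5 = 5.
3 is placed in column 1, so R2C1 = 5.
Row 2 now contains 1; hence R2C2 = 2.
Cage e has sum 11, leaving R2C3 = 3.
Cage f needs sum 15; hence R3C5 = 2.
Column 2 already has 2, so R4C2 = 1.
Column 4 already has 2, which forces R4C4 = 5.
Cage h has sum 11, so R4C5 = 3.
Row 3 now contains 2, so R3C3 = 5.
Row 4 already has 5, leaving R4C3 = 2.
Completed grid: 2 3 1 4 5 / 5 2 3 1 4 / 1 4 5 3 2 / 4 1 2 5 3 / 3 5 4 2 1.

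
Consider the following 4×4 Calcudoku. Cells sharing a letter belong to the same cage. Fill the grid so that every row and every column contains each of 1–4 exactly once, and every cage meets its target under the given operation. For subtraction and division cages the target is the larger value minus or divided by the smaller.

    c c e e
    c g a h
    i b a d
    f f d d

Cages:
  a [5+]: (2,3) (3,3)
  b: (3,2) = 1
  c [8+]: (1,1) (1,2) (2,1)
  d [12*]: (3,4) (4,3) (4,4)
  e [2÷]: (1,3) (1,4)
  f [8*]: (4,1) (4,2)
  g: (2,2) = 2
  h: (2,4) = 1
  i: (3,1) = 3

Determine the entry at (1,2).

3

Cage g is given, so (2,2) = 2.
H is a freebie, so (2,4) = 1.
Cage i is given; hence (3,1) = 3.
Cage b is given; hence (3,2) = 1.
Column 2 now contains 2, leaving (4,2) = 4.
Row 4 already has 4, which forces (4,4) = 3.
The 3 cells of cage c must have sum 8, leaving (1,1) = 1.
4 is placed in column 2; hence (1,2) = 3.
3 is placed in column 1; hence (2,1) = 4.
The two cells of cage a must have sum 5; hence (2,3) = 3.
Cage a needs two cells with sum 5, leaving (3,3) = 2.
Row 3 already has 2, which forces (3,4) = 4.
Row 4 already has 4, which forces (4,1) = 2.
Column 3 now contains 2, which forces (4,3) = 1.
Column 3 now contains 2; hence (1,3) = 4.
4 is placed in column 4, so (1,4) = 2.
Filled in: 1 3 4 2 / 4 2 3 1 / 3 1 2 4 / 2 4 1 3.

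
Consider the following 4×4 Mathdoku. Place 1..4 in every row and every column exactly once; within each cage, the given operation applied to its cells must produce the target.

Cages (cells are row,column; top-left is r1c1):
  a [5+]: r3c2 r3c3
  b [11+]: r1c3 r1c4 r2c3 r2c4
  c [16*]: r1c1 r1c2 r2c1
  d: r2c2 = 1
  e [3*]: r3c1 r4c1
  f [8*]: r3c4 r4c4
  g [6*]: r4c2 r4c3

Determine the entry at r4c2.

3

D is a freebie, so r2c2 = 1.
In row 4, 1 can only go at r4c1, so r4c1 = 1.
Column 1 already has 1, so r1c1 = 4.
Cage c needs product 16, leaving r1c2 = 2.
The 3 cells of cage c must have product 16, leaving r2c1 = 2.
Column 1 already has 1, leaving r3c1 = 3.
Row 3 now contains 3; hence r3c2 = 4.
4 is placed in row 3, leaving r3c4 = 2.
2 is placed in column 2, so r4c2 = 3.
Row 4 now contains 3, so r4c3 = 2.
2 is placed in column 4; hence r4c4 = 4.
The 4 cells of cage b must have sum 11; hence r1c3 = 3.
Cage b needs sum 11, leaving r1c4 = 1.
Cage b has sum 11, leaving r2c3 = 4.
Column 4 now contains 4; hence r2c4 = 3.
2 is placed in row 3, so r3c3 = 1.
The full grid is 4 2 3 1 / 2 1 4 3 / 3 4 1 2 / 1 3 2 4.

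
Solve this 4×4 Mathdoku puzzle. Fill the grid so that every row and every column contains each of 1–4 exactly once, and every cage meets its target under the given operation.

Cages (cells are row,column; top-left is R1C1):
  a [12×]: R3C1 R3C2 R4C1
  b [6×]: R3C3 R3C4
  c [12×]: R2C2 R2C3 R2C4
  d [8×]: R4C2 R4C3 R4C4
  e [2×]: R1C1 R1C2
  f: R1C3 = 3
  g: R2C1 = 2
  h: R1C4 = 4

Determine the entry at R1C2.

2

Cage f is a single given cell, leaving R1C3 = 3.
H is a freebie, so R1C4 = 4.
G is a freebie; hence R2C1 = 2.
Column 3 already has 3, leaving R3C3 = 2.
Row 3 already has 2, leaving R3C4 = 3.
Column 1 already has 2; hence R1C1 = 1.
Cage e needs two cells with product 2, leaving R1C2 = 2.
The 3 cells of cage c must have product 12, which forces R2C2 = 3.
The 3 cells of cage c must have product 12, so R2C3 = 4.
Column 4 already has 3, which forces R2C4 = 1.
1 is placed in column 1; hence R3C1 = 4.
4 is placed in row 3, leaving R3C2 = 1.
Cage a has product 12, leaving R4C1 = 3.
Column 2 now contains 1, leaving R4C2 = 4.
Column 3 already has 4, leaving R4C3 = 1.
Column 4 now contains 1, leaving R4C4 = 2.
Filled in: 1 2 3 4 / 2 3 4 1 / 4 1 2 3 / 3 4 1 2.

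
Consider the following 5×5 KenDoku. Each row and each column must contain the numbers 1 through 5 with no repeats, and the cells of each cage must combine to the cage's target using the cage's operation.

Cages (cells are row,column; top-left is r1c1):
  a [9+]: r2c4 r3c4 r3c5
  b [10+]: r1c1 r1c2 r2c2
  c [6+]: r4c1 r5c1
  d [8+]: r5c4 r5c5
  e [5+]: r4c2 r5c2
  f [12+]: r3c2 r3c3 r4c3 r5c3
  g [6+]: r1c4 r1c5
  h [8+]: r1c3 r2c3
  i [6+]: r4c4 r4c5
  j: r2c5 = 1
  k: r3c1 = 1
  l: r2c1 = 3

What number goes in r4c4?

1

Cage l is given, which forces r2c1 = 3.
3 is placed in row 2; hence r2c3 = 5.
Cage j is a single given cell, leaving r2c5 = 1.
K is a freebie; hence r3c1 = 1.
Column 3 already has 5; hence r1c3 = 3.
Cage b has sum 10, which forces r2c2 = 4.
Row 2 now contains 4, which forces r2c4 = 2.
The 4 cells of cage f must have sum 12, which forces r3c2 = 5.
In row 3, 2 can only go at r3c3, so r3c3 = 2.
Row 4 needs a 3, and only r4c2 is open for it.
Column 2 already has 3; hence r5c2 = 2.
Cage b needs sum 10, so r1c1 = 5.
2 is placed in column 2, leaving r1c2 = 1.
1 is placed in row 1, leaving r1c4 = 4.
5 is placed in row 1, leaving r1c5 = 2.
Column 4 already has 4; hence r3c4 = 3.
3 is placed in row 3, leaving r3c5 = 4.
Cage c needs two cells with sum 6, leaving r4c1 = 2.
Column 4 already has 4; hence r4c4 = 1.
Column 5 already has 2; hence r4c5 = 5.
2 is placed in row 5, which forces r5c1 = 4.
4 is placed in row 5, which forces r5c3 = 1.
Column 4 now contains 3, leaving r5c4 = 5.
Column 5 now contains 5; hence r5c5 = 3.
Row 4 now contains 1, leaving r4c3 = 4.
Completed grid: 5 1 3 4 2 / 3 4 5 2 1 / 1 5 2 3 4 / 2 3 4 1 5 / 4 2 1 5 3.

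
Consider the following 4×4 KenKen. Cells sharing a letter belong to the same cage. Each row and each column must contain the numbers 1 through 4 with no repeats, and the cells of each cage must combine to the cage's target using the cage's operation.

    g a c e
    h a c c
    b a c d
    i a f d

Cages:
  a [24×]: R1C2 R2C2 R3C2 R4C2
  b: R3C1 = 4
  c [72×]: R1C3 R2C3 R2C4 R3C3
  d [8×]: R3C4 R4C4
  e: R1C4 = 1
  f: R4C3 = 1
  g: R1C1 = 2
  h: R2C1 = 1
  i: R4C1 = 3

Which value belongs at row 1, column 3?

4

Cage g is a single given cell, leaving R1C1 = 2.
Cage e is given; hence R1C4 = 1.
Cage h is a single given cell, so R2C1 = 1.
Cage c needs product 72; hence R2C4 = 3.
B is a freebie; hence R3C1 = 4.
Row 3 already has 4; hence R3C4 = 2.
Cage i is a single given cell; hence R4C1 = 3.
Cage f is a single given cell; hence R4C3 = 1.
Column 4 now contains 2, leaving R4C4 = 4.
Cage a needs product 24; hence R1C2 = 3.
The 4 cells of cage c must have product 72, which forces R1C3 = 4.
Cage a needs product 24, so R2C2 = 4.
Cage c needs product 72, so R2C3 = 2.
The 4 cells of cage a must have product 24, so R3C2 = 1.
Row 3 already has 2, so R3C3 = 3.
Row 4 now contains 4; hence R4C2 = 2.
Completed grid: 2 3 4 1 / 1 4 2 3 / 4 1 3 2 / 3 2 1 4.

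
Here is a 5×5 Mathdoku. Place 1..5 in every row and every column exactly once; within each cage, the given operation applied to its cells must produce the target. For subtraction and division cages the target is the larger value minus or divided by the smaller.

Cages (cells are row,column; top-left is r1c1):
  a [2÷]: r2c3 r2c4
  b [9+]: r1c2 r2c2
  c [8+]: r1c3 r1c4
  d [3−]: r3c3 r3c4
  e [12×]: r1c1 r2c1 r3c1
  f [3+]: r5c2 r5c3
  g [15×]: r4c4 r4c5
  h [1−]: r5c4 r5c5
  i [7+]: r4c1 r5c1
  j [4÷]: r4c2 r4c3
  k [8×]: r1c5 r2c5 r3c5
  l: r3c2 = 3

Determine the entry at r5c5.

3

Cage l is given, which forces r3c2 = 3.
Row 1 needs a 2, and only r1c5 is open for it.
The only place for 1 in row 1 is r1c1.
Cage e has product 12, which forces r2c1 = 3.
Column 1 already has 1; hence r3c1 = 4.
4 is placed in row 3, leaving r3c5 = 1.
Column 5 now contains 1; hence r2c5 = 4.
The two cells of cage b must have sum 9, leaving r1c2 = 4.
Row 2 already has 4; hence r2c2 = 5.
Column 2 now contains 4, leaving r4c2 = 1.
1 is placed in row 4, leaving r4c3 = 4.
Column 2 now contains 1, leaving r5c2 = 2.
Row 5 already has 2, which forces r5c3 = 1.
Row 5 already has 2; hence r5c4 = 4.
1 is placed in column 3, so r2c3 = 2.
Cage a's pair has quotient 2, which forces r2c4 = 1.
2 is placed in column 3; hence r3c3 = 5.
5 is placed in row 3, which forces r3c4 = 2.
Cage i needs two cells with sum 7, leaving r4c1 = 2.
Row 5 already has 2, so r5c1 = 5.
Row 5 already has 5; hence r5c5 = 3.
5 is placed in column 3; hence r1c3 = 3.
The two cells of cage c must have sum 8, which forces r1c4 = 5.
Cage g needs two cells with product 15, which forces r4c4 = 3.
Column 5 already has 3, so r4c5 = 5.
Completed grid: 1 4 3 5 2 / 3 5 2 1 4 / 4 3 5 2 1 / 2 1 4 3 5 / 5 2 1 4 3.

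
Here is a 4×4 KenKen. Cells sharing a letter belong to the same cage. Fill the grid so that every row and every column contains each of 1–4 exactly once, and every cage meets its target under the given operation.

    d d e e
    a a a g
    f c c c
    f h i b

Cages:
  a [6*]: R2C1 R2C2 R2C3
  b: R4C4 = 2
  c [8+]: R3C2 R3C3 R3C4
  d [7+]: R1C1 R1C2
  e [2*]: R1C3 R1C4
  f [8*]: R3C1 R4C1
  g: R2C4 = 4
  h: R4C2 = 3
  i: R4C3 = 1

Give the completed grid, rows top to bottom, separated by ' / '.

3 4 2 1 / 1 2 3 4 / 2 1 4 3 / 4 3 1 2

Cage g is a single given cell, so R2C4 = 4.
Cage h is a single given cell, so R4C2 = 3.
Cage i is given; hence R4C3 = 1.
Cage b is a single given cell, leaving R4C4 = 2.
The two cells of cage d must have sum 7, leaving R1C1 = 3.
Column 2 already has 3; hence R1C2 = 4.
Column 3 already has 1, which forces R1C3 = 2.
Column 4 already has 2, which forces R1C4 = 1.
Column 3 now contains 2, leaving R2C3 = 3.
Cage f's pair has product 8, so R3C1 = 2.
Column 2 now contains 4, so R3C2 = 1.
3 is placed in column 3, so R3C3 = 4.
Column 4 already has 1, leaving R3C4 = 3.
Row 4 already has 2; hence R4C1 = 4.
Column 1 now contains 2; hence R2C1 = 1.
Column 2 already has 1, so R2C2 = 2.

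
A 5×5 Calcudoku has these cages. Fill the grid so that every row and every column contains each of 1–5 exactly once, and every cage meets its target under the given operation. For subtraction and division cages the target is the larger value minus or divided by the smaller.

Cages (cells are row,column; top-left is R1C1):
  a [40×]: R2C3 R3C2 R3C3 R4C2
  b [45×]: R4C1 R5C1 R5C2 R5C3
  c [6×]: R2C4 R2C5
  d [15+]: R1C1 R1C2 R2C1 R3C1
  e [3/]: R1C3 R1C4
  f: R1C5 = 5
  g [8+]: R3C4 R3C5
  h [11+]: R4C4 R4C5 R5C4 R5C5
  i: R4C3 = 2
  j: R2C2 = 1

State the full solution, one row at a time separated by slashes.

2 4 3 1 5 / 5 1 4 3 2 / 4 2 1 5 3 / 3 5 2 4 1 / 1 3 5 2 4

Cage f is a single given cell; hence R1C5 = 5.
Cage j is given, so R2C2 = 1.
5 is placed in column 5, leaving R3C5 = 3.
Cage b needs product 45, which forces R4C1 = 3.
Cage i is given, leaving R4C3 = 2.
Cage d needs sum 15; hence R1C1 = 2.
Cage d has sum 15, leaving R1C2 = 4.
Cage c needs two cells with product 6; hence R2C4 = 3.
3 is placed in column 5, which forces R2C5 = 2.
Cage a needs product 40, which forces R3C2 = 2.
Cage a has product 40, leaving R3C3 = 1.
Row 3 already has 3, so R3C4 = 5.
Column 2 already has 4; hence R4C2 = 5.
5 is placed in column 2, leaving R5C2 = 3.
3 is placed in row 5, so R5C3 = 5.
Column 3 already has 1; hence R1C3 = 3.
Column 4 now contains 3, leaving R1C4 = 1.
The 4 cells of cage d must have sum 15, so R2C1 = 5.
Column 3 now contains 5, so R2C3 = 4.
Row 3 now contains 5, which forces R3C1 = 4.
Cage h has sum 11, so R4C4 = 4.
Cage h needs sum 11; hence R4C5 = 1.
Row 5 now contains 5, so R5C1 = 1.
Cage h has sum 11, leaving R5C4 = 2.
Cage h has sum 11, so R5C5 = 4.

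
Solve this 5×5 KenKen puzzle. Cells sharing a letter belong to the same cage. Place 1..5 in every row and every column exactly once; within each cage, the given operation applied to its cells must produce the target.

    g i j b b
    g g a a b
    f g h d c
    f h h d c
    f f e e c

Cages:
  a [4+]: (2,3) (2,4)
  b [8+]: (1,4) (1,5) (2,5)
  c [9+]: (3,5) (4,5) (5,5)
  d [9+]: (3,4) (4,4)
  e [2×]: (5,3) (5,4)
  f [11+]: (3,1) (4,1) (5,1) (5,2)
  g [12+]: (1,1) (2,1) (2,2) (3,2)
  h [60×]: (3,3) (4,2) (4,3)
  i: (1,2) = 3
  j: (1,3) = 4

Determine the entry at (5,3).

2

I is a freebie, so (1,2) = 3.
Cage j is given, so (1,3) = 4.
Cage h has product 60, leaving (4,2) = 4.
Row 4 already has 4; hence (4,4) = 5.
Cage h needs product 60, so (3,3) = 5.
Column 4 now contains 5, leaving (3,4) = 4.
5 is placed in row 4, so (4,3) = 3.
Column 3 now contains 3, so (2,3) = 1.
The two cells of cage a must have sum 4; hence (2,4) = 3.
Cage c needs sum 9, which forces (3,5) = 3.
Column 3 now contains 1; hence (5,3) = 2.
2 is placed in row 5; hence (5,4) = 1.
1 is placed in column 4; hence (1,4) = 2.
The 3 cells of cage b must have sum 8, so (1,5) = 1.
Row 2 now contains 3, which forces (2,1) = 4.
Cage b needs sum 8, which forces (2,5) = 5.
Column 5 now contains 1, leaving (4,5) = 2.
Cage f needs sum 11; hence (5,1) = 3.
1 is placed in row 5, so (5,2) = 5.
Column 5 now contains 5, so (5,5) = 4.
Row 1 already has 1, leaving (1,1) = 5.
5 is placed in row 2, leaving (2,2) = 2.
Cage f needs sum 11, which forces (3,1) = 2.
The 4 cells of cage g must have sum 12, which forces (3,2) = 1.
Row 4 already has 2; hence (4,1) = 1.
The full grid is 5 3 4 2 1 / 4 2 1 3 5 / 2 1 5 4 3 / 1 4 3 5 2 / 3 5 2 1 4.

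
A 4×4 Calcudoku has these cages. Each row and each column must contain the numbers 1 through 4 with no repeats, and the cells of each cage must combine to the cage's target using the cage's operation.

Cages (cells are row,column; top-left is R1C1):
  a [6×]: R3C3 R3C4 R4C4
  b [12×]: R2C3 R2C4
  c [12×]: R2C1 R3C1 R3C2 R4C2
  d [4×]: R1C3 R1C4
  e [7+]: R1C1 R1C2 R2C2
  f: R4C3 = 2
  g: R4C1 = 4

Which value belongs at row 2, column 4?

4

G is a freebie, leaving R4C1 = 4.
F is a freebie, which forces R4C3 = 2.
Cage a needs product 6; hence R3C4 = 2.
Row 3 already has 2; hence R3C2 = 4.
Cage c needs product 12, leaving R4C2 = 1.
Row 4 already has 1, so R4C4 = 3.
The 3 cells of cage e must have sum 7, which forces R1C1 = 2.
Cage e needs sum 7, leaving R1C2 = 3.
Cage e has sum 7, so R2C2 = 2.
The two cells of cage b must have product 12; hence R2C3 = 3.
3 is placed in column 4, so R2C4 = 4.
Cage a needs product 6; hence R3C3 = 1.
1 is placed in column 3, leaving R1C3 = 4.
4 is placed in column 4, so R1C4 = 1.
3 is placed in row 2, which forces R2C1 = 1.
1 is placed in row 3, so R3C1 = 3.
Completed grid: 2 3 4 1 / 1 2 3 4 / 3 4 1 2 / 4 1 2 3.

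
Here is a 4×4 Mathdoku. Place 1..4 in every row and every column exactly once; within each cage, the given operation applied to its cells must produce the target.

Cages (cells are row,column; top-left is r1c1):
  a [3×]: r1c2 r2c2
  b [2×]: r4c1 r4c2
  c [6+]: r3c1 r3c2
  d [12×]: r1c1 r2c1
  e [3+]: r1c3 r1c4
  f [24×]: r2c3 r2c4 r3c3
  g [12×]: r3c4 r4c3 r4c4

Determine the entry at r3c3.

3

Row 1 needs a 4, and only r1c1 is open for it.
4 is placed in column 1; hence r2c1 = 3.
Row 2 already has 3; hence r2c2 = 1.
4 is placed in column 1, so r3c1 = 2.
Cage c needs two cells with sum 6, which forces r3c2 = 4.
Row 3 now contains 4, which forces r3c3 = 3.
Row 3 now contains 3; hence r3c4 = 1.
Column 1 already has 2; hence r4c1 = 1.
1 is placed in column 2, so r4c2 = 2.
2 is placed in row 4, so r4c3 = 4.
Row 4 now contains 4, which forces r4c4 = 3.
1 is placed in column 2, which forces r1c2 = 3.
Cage e's pair has sum 3, which forces r1c3 = 1.
Column 4 now contains 1, so r1c4 = 2.
4 is placed in column 3, leaving r2c3 = 2.
The 3 cells of cage f must have product 24; hence r2c4 = 4.
Filled in: 4 3 1 2 / 3 1 2 4 / 2 4 3 1 / 1 2 4 3.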